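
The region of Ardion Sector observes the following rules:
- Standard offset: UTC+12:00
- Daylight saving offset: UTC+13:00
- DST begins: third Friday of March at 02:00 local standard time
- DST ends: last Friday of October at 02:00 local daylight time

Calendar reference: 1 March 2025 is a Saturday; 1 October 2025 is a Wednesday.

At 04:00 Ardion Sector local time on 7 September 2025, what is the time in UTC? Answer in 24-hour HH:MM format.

1 March 2025 is a Saturday, so the first Friday is March 7 and the third is March 21.
1 October 2025 is a Wednesday, so Fridays fall on 3, 10, 17, 24, 31; the last is October 31.
Daylight saving runs 21 March – 31 October; 7 September 2025 is inside that window, so Ardion Sector is at UTC+13:00.
04:00 local − 13h = 15:00 UTC (rolling into the previous day, 6 September 2025).

15:00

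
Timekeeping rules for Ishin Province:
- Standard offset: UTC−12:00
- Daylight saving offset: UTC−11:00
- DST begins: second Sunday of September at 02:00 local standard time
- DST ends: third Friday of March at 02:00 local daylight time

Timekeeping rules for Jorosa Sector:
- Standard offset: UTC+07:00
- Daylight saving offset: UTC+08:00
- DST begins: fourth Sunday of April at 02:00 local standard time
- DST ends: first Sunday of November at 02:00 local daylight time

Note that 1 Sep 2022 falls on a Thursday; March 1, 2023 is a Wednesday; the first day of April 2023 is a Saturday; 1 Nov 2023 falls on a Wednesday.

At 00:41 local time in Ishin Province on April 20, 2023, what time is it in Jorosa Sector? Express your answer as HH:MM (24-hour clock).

1 September 2022 is a Thursday, so the first Sunday is September 4 and the second is September 11.
1 March 2023 is a Wednesday, so the first Friday is March 3 and the third is March 17.
Daylight saving runs 11 September 2022 – 17 March 2023; April 20, 2023 is outside that window, so Ishin Province is on standard time at UTC−12:00.
00:41 Ishin Province + 12h = 12:41 UTC.
1 April 2023 is a Saturday, so the first Sunday is April 2 and the fourth is April 23.
1 November 2023 is a Wednesday, so the first Sunday is November 5.
At the standard offset (UTC+07:00), 12:41 UTC + 7h = 19:41 Jorosa Sector standard time.
The standard-time date in Jorosa Sector, April 20, 2023, is outside the daylight-saving period (23 April – 5 November), so Jorosa Sector is on standard time, UTC+07:00.
12:41 UTC + 7h = 19:41 Jorosa Sector.

19:41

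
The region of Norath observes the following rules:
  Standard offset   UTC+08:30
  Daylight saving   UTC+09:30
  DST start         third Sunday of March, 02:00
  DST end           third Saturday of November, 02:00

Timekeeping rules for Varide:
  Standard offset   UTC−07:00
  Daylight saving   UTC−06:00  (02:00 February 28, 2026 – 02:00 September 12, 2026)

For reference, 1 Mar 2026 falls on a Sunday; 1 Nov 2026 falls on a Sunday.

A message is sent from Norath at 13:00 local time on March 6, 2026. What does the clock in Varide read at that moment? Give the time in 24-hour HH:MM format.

1 March 2026 is a Sunday, so the first Sunday is March 1 and the third is March 15.
1 November 2026 is a Sunday, so the first Saturday is November 7 and the third is November 21.
March 6, 2026 is outside the daylight-saving period (15 March – 21 November), so Norath is on standard time, UTC+08:30.
13:00 Norath − 8h30m = 04:30 UTC.
At the standard offset (UTC−07:00), 04:30 UTC − 7h = 21:30 Varide standard time (rolling into the previous day, 5 March 2026).
The standard-time date in Varide, March 5, 2026, falls between 28 February and 12 September, so daylight saving is in effect and Varide is at UTC−06:00.
04:30 UTC − 6h = 22:30 Varide (rolling into the previous day, 5 March 2026).

22:30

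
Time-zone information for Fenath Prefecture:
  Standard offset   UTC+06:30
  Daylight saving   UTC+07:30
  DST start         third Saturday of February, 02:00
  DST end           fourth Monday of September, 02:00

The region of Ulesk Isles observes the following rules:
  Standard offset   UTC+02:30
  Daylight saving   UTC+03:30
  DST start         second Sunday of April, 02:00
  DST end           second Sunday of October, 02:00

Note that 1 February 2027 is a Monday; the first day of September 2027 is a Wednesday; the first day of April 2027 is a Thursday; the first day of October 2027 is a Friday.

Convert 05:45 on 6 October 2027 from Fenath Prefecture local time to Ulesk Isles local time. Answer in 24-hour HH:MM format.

1 February 2027 is a Monday, so the first Saturday is February 6 and the third is February 20.
1 September 2027 is a Wednesday, so the first Monday is September 6 and the fourth is September 27.
6 October 2027 is outside the daylight-saving period (20 February – 27 September), so Fenath Prefecture is on standard time, UTC+06:30.
05:45 Fenath Prefecture − 6h30m = 23:15 UTC (rolling into the previous day, 5 October 2027).
1 April 2027 is a Thursday, so the first Sunday is April 4 and the second is April 11.
1 October 2027 is a Friday, so the first Sunday is October 3 and the second is October 10.
At the standard offset (UTC+02:30), 23:15 UTC + 2h30m = 01:45 Ulesk Isles standard time (rolling into the next day, 6 October 2027).
The standard-time date in Ulesk Isles, 6 October 2027, lies within the daylight-saving period (11 April – 10 October), so Ulesk Isles is on daylight time, UTC+03:30.
23:15 UTC + 3h30m = 02:45 Ulesk Isles (rolling into the next day, 6 October 2027).

02:45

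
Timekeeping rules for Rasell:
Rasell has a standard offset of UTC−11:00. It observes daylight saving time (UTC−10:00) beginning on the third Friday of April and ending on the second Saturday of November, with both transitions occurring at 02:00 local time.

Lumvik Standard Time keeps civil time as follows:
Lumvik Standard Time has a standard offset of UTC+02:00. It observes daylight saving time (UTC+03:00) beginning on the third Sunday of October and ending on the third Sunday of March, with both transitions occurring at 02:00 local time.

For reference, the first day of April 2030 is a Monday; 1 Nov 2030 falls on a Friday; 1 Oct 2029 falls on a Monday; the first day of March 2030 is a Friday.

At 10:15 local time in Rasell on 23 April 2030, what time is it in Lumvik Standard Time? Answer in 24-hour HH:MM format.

1 April 2030 is a Monday, so the first Friday is April 5 and the third is April 19.
1 November 2030 is a Friday, so the first Saturday is November 2 and the second is November 9.
23 April 2030 lies within the daylight-saving period (19 April – 9 November), so Rasell is on daylight time, UTC−10:00.
10:15 Rasell + 10h = 20:15 UTC.
1 October 2029 is a Monday, so the first Sunday is October 7 and the third is October 21.
1 March 2030 is a Friday, so the first Sunday is March 3 and the third is March 17.
At the standard offset (UTC+02:00), 20:15 UTC + 2h = 22:15 Lumvik Standard Time standard time.
The standard-time date in Lumvik Standard Time, 23 April 2030, is outside the daylight-saving period (21 October 2029 – 17 March 2030), so Lumvik Standard Time is on standard time, UTC+02:00.
20:15 UTC + 2h = 22:15 Lumvik Standard Time.

22:15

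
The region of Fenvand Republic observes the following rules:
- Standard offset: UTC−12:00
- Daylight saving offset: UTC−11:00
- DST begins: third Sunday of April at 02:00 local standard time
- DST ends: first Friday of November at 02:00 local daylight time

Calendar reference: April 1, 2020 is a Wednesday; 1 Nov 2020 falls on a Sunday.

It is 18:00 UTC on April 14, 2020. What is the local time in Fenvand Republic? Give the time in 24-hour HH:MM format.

1 April 2020 is a Wednesday, so the first Sunday is April 5 and the third is April 19.
1 November 2020 is a Sunday, so the first Friday is November 6.
At the standard offset (UTC−12:00), 18:00 UTC − 12h = 06:00 Fenvand Republic standard time.
The standard-time date in Fenvand Republic, April 14, 2020, does not fall between 19 April and 6 November, so daylight saving is not in effect and Fenvand Republic is at UTC−12:00.
18:00 UTC − 12h = 06:00 local.

06:00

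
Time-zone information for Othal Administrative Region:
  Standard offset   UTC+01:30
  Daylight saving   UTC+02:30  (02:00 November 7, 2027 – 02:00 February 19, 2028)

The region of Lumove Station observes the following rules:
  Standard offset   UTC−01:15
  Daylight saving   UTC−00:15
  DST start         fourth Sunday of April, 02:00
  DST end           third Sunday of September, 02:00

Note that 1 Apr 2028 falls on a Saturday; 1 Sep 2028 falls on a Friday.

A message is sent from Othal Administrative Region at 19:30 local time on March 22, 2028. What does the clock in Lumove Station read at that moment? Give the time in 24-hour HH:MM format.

16:45

March 22, 2028 does not fall between 7 November 2027 and 19 February 2028, so daylight saving is not in effect and Othal Administrative Region is at UTC+01:30.
19:30 Othal Administrative Region − 1h30m = 18:00 UTC.
1 April 2028 is a Saturday, so the first Sunday is April 2 and the fourth is April 23.
1 September 2028 is a Friday, so the first Sunday is September 3 and the third is September 17.
At the standard offset (UTC−01:15), 18:00 UTC − 1h15m = 16:45 Lumove Station standard time.
The standard-time date in Lumove Station, March 22, 2028, does not fall between 23 April and 17 September, so daylight saving is not in effect and Lumove Station is at UTC−01:15.
18:00 UTC − 1h15m = 16:45 Lumove Station.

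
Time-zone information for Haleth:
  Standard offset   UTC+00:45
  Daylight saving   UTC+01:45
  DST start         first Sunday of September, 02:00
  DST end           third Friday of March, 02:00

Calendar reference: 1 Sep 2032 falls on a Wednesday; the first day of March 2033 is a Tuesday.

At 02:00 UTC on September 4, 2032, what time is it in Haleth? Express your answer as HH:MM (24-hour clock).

02:45

1 September 2032 is a Wednesday, so the first Sunday is September 5.
1 March 2033 is a Tuesday, so the first Friday is March 4 and the third is March 18.
At the standard offset (UTC+00:45), 02:00 UTC + 0h45m = 02:45 Haleth standard time.
The standard-time date in Haleth, September 4, 2032, does not fall between 5 September 2032 and 18 March 2033, so daylight saving is not in effect and Haleth is at UTC+00:45.
02:00 UTC + 0h45m = 02:45 local.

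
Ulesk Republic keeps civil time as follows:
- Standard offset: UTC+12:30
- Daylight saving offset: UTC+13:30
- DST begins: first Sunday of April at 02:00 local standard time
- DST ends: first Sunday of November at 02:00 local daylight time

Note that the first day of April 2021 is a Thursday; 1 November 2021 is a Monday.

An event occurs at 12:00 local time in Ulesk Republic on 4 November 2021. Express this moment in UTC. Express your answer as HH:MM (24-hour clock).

22:30

1 April 2021 is a Thursday, so the first Sunday is April 4.
1 November 2021 is a Monday, so the first Sunday is November 7.
Daylight saving runs 4 April – 7 November; 4 November 2021 is inside that window, so Ulesk Republic is at UTC+13:30.
12:00 local − 13h30m = 22:30 UTC (rolling into the previous day, 3 November 2021).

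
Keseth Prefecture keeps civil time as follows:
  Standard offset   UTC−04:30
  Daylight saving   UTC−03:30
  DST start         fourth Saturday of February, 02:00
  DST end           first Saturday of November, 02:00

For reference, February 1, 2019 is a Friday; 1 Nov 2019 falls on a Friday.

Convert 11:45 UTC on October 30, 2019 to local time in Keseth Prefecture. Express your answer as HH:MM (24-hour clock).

1 February 2019 is a Friday, so the first Saturday is February 2 and the fourth is February 23.
1 November 2019 is a Friday, so the first Saturday is November 2.
At the standard offset (UTC−04:30), 11:45 UTC − 4h30m = 07:15 Keseth Prefecture standard time.
The standard-time date in Keseth Prefecture, October 30, 2019, lies within the daylight-saving period (23 February – 2 November), so Keseth Prefecture is on daylight time, UTC−03:30.
11:45 UTC − 3h30m = 08:15 local.

08:15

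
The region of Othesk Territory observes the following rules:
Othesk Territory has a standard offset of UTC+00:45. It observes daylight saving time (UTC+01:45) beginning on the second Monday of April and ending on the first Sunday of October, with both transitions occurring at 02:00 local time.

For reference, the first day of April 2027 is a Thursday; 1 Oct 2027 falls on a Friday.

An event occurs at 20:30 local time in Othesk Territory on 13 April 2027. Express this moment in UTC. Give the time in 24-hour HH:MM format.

18:45

1 April 2027 is a Thursday, so the first Monday is April 5 and the second is April 12.
1 October 2027 is a Friday, so the first Sunday is October 3.
Daylight saving runs 12 April – 3 October; 13 April 2027 is inside that window, so Othesk Territory is at UTC+01:45.
20:30 local − 1h45m = 18:45 UTC.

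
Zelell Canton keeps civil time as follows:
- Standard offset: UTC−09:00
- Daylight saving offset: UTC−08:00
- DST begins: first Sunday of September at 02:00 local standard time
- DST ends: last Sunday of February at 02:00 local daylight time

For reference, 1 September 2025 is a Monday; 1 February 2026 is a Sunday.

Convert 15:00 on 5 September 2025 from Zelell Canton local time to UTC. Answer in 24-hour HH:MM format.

1 September 2025 is a Monday, so the first Sunday is September 7.
1 February 2026 is a Sunday, so Sundays fall on 1, 8, 15, 22; the last is February 22.
5 September 2025 does not fall between 7 September 2025 and 22 February 2026, so daylight saving is not in effect and Zelell Canton is at UTC−09:00.
15:00 local + 9h = 00:00 UTC (rolling into the next day, 6 September 2025).

00:00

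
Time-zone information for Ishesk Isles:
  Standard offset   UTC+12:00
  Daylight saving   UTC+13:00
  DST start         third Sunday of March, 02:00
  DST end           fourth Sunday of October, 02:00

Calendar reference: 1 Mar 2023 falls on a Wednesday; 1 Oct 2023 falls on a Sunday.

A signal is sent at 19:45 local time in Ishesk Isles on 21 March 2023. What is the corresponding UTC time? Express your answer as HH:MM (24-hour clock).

1 March 2023 is a Wednesday, so the first Sunday is March 5 and the third is March 19.
1 October 2023 is a Sunday, so the first Sunday is October 1 and the fourth is October 22.
Daylight saving runs 19 March – 22 October; 21 March 2023 is inside that window, so Ishesk Isles is at UTC+13:00.
19:45 local − 13h = 06:45 UTC.

06:45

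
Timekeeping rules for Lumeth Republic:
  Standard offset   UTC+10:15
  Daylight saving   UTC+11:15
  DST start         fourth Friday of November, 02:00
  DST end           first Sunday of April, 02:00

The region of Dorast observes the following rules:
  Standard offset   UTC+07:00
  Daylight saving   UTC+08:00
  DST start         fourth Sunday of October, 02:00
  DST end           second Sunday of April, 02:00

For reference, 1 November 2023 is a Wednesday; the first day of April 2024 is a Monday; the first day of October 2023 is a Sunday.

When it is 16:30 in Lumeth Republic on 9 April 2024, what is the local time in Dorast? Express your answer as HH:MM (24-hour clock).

1 November 2023 is a Wednesday, so the first Friday is November 3 and the fourth is November 24.
1 April 2024 is a Monday, so the first Sunday is April 7.
9 April 2024 is outside the daylight-saving period (24 November 2023 – 7 April 2024), so Lumeth Republic is on standard time, UTC+10:15.
16:30 Lumeth Republic − 10h15m = 06:15 UTC.
1 October 2023 is a Sunday, so the first Sunday is October 1 and the fourth is October 22.
1 April 2024 is a Monday, so the first Sunday is April 7 and the second is April 14.
At the standard offset (UTC+07:00), 06:15 UTC + 7h = 13:15 Dorast standard time.
The standard-time date in Dorast, 9 April 2024, falls between 22 October 2023 and 14 April 2024, so daylight saving is in effect and Dorast is at UTC+08:00.
06:15 UTC + 8h = 14:15 Dorast.

14:15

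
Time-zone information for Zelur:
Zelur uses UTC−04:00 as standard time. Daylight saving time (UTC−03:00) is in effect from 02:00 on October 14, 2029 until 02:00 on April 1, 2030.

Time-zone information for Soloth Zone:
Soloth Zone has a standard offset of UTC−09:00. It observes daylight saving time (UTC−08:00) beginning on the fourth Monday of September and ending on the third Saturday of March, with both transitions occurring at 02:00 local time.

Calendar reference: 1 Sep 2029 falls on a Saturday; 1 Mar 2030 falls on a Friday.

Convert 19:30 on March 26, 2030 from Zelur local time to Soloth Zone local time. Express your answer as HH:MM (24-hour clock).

March 26, 2030 lies within the daylight-saving period (14 October 2029 – 1 April 2030), so Zelur is on daylight time, UTC−03:00.
19:30 Zelur + 3h = 22:30 UTC.
1 September 2029 is a Saturday, so the first Monday is September 3 and the fourth is September 24.
1 March 2030 is a Friday, so the first Saturday is March 2 and the third is March 16.
At the standard offset (UTC−09:00), 22:30 UTC − 9h = 13:30 Soloth Zone standard time.
The standard-time date in Soloth Zone, March 26, 2030, is outside the daylight-saving period (24 September 2029 – 16 March 2030), so Soloth Zone is on standard time, UTC−09:00.
22:30 UTC − 9h = 13:30 Soloth Zone.

13:30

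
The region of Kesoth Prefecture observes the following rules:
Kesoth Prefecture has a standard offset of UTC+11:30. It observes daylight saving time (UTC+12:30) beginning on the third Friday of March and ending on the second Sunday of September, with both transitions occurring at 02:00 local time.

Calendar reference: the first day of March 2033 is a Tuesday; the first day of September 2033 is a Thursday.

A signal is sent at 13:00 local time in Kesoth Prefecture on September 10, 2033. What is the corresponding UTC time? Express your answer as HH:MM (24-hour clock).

1 March 2033 is a Tuesday, so the first Friday is March 4 and the third is March 18.
1 September 2033 is a Thursday, so the first Sunday is September 4 and the second is September 11.
September 10, 2033 lies within the daylight-saving period (18 March – 11 September), so Kesoth Prefecture is on daylight time, UTC+12:30.
13:00 local − 12h30m = 00:30 UTC.

00:30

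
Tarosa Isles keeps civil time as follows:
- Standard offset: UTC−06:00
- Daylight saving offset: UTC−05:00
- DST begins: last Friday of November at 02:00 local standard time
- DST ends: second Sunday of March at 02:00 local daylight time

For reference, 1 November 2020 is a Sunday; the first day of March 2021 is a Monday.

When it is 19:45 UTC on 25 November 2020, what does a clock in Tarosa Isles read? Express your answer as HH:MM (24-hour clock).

1 November 2020 is a Sunday, so Fridays fall on 6, 13, 20, 27; the last is November 27.
1 March 2021 is a Monday, so the first Sunday is March 7 and the second is March 14.
At the standard offset (UTC−06:00), 19:45 UTC − 6h = 13:45 Tarosa Isles standard time.
The standard-time date in Tarosa Isles, 25 November 2020, is outside the daylight-saving period (27 November 2020 – 14 March 2021), so Tarosa Isles is on standard time, UTC−06:00.
19:45 UTC − 6h = 13:45 local.

13:45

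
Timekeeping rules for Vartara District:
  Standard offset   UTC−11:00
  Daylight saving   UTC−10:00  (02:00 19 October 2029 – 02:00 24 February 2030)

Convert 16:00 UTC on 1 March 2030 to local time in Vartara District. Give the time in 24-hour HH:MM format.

05:00

At the standard offset (UTC−11:00), 16:00 UTC − 11h = 05:00 Vartara District standard time.
The standard-time date in Vartara District, 1 March 2030, is outside the daylight-saving period (19 October 2029 – 24 February 2030), so Vartara District is on standard time, UTC−11:00.
16:00 UTC − 11h = 05:00 local.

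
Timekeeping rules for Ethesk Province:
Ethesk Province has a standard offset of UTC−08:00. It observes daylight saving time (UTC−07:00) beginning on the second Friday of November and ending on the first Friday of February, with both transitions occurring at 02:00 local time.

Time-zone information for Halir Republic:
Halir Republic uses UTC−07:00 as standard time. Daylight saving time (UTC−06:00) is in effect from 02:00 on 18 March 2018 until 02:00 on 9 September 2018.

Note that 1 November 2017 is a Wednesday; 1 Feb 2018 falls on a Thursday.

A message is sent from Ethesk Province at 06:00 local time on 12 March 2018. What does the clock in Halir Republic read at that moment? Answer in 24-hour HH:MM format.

07:00

1 November 2017 is a Wednesday, so the first Friday is November 3 and the second is November 10.
1 February 2018 is a Thursday, so the first Friday is February 2.
12 March 2018 is outside the daylight-saving period (10 November 2017 – 2 February 2018), so Ethesk Province is on standard time, UTC−08:00.
06:00 Ethesk Province + 8h = 14:00 UTC.
At the standard offset (UTC−07:00), 14:00 UTC − 7h = 07:00 Halir Republic standard time.
The standard-time date in Halir Republic, 12 March 2018, does not fall between 18 March and 9 September, so daylight saving is not in effect and Halir Republic is at UTC−07:00.
14:00 UTC − 7h = 07:00 Halir Republic.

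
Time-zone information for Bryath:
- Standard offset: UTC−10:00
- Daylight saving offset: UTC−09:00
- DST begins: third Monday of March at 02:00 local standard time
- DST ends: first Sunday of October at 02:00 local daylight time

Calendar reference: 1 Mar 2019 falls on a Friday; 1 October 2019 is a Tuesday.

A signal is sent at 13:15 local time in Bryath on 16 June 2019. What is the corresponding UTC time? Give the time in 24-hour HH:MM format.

1 March 2019 is a Friday, so the first Monday is March 4 and the third is March 18.
1 October 2019 is a Tuesday, so the first Sunday is October 6.
16 June 2019 falls between 18 March and 6 October, so daylight saving is in effect and Bryath is at UTC−09:00.
13:15 local + 9h = 22:15 UTC.

22:15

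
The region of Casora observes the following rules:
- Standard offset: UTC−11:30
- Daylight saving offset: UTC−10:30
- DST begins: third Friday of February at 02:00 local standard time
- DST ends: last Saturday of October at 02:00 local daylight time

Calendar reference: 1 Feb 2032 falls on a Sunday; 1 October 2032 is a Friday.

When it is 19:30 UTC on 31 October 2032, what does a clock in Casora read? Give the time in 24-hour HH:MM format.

1 February 2032 is a Sunday, so the first Friday is February 6 and the third is February 20.
1 October 2032 is a Friday, so Saturdays fall on 2, 9, 16, 23, 30; the last is October 30.
At the standard offset (UTC−11:30), 19:30 UTC − 11h30m = 08:00 Casora standard time.
Daylight saving runs 20 February – 30 October; the standard-time date in Casora, 31 October 2032, is outside that window, so Casora is on standard time at UTC−11:30.
19:30 UTC − 11h30m = 08:00 local.

08:00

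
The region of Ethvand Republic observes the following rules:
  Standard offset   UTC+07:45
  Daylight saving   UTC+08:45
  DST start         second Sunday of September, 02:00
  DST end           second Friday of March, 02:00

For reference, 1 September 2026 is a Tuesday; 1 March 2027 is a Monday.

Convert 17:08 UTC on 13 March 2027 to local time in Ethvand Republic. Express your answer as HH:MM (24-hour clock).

1 September 2026 is a Tuesday, so the first Sunday is September 6 and the second is September 13.
1 March 2027 is a Monday, so the first Friday is March 5 and the second is March 12.
At the standard offset (UTC+07:45), 17:08 UTC + 7h45m = 00:53 Ethvand Republic standard time (rolling into the next day, 14 March 2027).
Daylight saving runs 13 September 2026 – 12 March 2027; the standard-time date in Ethvand Republic, 14 March 2027, is outside that window, so Ethvand Republic is on standard time at UTC+07:45.
17:08 UTC + 7h45m = 00:53 local (rolling into the next day, 14 March 2027).

00:53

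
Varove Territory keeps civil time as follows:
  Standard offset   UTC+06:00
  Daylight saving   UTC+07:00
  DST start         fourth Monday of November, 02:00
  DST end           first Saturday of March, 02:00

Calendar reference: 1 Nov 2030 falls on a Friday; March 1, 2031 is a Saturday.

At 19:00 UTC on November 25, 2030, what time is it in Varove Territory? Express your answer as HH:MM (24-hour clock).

02:00

1 November 2030 is a Friday, so the first Monday is November 4 and the fourth is November 25.
1 March 2031 is a Saturday, so the first Saturday is March 1.
At the standard offset (UTC+06:00), 19:00 UTC + 6h = 01:00 Varove Territory standard time (rolling into the next day, 26 November 2030).
The standard-time date in Varove Territory, November 26, 2030, falls between 25 November 2030 and 1 March 2031, so daylight saving is in effect and Varove Territory is at UTC+07:00.
19:00 UTC + 7h = 02:00 local (rolling into the next day, 26 November 2030).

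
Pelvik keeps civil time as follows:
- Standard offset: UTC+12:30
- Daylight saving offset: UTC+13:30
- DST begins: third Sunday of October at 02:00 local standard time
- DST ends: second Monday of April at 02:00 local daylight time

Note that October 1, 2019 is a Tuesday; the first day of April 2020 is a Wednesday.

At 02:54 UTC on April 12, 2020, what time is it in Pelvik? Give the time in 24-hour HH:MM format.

16:24

1 October 2019 is a Tuesday, so the first Sunday is October 6 and the third is October 20.
1 April 2020 is a Wednesday, so the first Monday is April 6 and the second is April 13.
At the standard offset (UTC+12:30), 02:54 UTC + 12h30m = 15:24 Pelvik standard time.
Daylight saving runs 20 October 2019 – 13 April 2020; the standard-time date in Pelvik, April 12, 2020, is inside that window, so Pelvik is at UTC+13:30.
02:54 UTC + 13h30m = 16:24 local.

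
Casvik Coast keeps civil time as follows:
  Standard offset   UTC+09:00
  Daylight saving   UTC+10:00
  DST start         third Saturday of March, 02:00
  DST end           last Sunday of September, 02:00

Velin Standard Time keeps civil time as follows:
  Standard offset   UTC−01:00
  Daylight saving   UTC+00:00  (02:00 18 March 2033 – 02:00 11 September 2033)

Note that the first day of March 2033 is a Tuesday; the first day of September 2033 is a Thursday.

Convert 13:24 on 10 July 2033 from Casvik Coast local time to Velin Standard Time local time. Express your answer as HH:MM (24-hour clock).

1 March 2033 is a Tuesday, so the first Saturday is March 5 and the third is March 19.
1 September 2033 is a Thursday, so Sundays fall on 4, 11, 18, 25; the last is September 25.
Daylight saving runs 19 March – 25 September; 10 July 2033 is inside that window, so Casvik Coast is at UTC+10:00.
13:24 Casvik Coast − 10h = 03:24 UTC.
At the standard offset (UTC−01:00), 03:24 UTC − 1h = 02:24 Velin Standard Time standard time.
The standard-time date in Velin Standard Time, 10 July 2033, lies within the daylight-saving period (18 March – 11 September), so Velin Standard Time is on daylight time, UTC+00:00.
03:24 UTC + 0h = 03:24 Velin Standard Time.

03:24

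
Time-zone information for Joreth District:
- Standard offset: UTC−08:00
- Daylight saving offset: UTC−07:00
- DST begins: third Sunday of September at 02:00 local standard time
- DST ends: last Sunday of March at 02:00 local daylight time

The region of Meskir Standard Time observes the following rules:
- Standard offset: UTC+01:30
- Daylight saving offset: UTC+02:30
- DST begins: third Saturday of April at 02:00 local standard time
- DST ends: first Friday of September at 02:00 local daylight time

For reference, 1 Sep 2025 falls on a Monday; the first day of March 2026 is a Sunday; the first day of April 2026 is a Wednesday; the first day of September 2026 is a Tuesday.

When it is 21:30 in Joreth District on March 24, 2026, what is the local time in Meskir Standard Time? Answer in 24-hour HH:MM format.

06:00

1 September 2025 is a Monday, so the first Sunday is September 7 and the third is September 21.
1 March 2026 is a Sunday, so Sundays fall on 1, 8, 15, 22, 29; the last is March 29.
March 24, 2026 lies within the daylight-saving period (21 September 2025 – 29 March 2026), so Joreth District is on daylight time, UTC−07:00.
21:30 Joreth District + 7h = 04:30 UTC (rolling into the next day, 25 March 2026).
1 April 2026 is a Wednesday, so the first Saturday is April 4 and the third is April 18.
1 September 2026 is a Tuesday, so the first Friday is September 4.
At the standard offset (UTC+01:30), 04:30 UTC + 1h30m = 06:00 Meskir Standard Time standard time.
The standard-time date in Meskir Standard Time, March 25, 2026, is outside the daylight-saving period (18 April – 4 September), so Meskir Standard Time is on standard time, UTC+01:30.
04:30 UTC + 1h30m = 06:00 Meskir Standard Time.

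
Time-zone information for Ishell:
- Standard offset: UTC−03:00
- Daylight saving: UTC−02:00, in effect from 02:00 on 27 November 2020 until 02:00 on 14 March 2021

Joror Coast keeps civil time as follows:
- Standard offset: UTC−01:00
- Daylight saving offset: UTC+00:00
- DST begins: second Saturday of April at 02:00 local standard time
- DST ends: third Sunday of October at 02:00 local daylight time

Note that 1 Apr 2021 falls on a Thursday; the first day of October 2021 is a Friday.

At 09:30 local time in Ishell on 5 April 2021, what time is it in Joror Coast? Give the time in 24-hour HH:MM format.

5 April 2021 is outside the daylight-saving period (27 November 2020 – 14 March 2021), so Ishell is on standard time, UTC−03:00.
09:30 Ishell + 3h = 12:30 UTC.
1 April 2021 is a Thursday, so the first Saturday is April 3 and the second is April 10.
1 October 2021 is a Friday, so the first Sunday is October 3 and the third is October 17.
At the standard offset (UTC−01:00), 12:30 UTC − 1h = 11:30 Joror Coast standard time.
Daylight saving runs 10 April – 17 October; the standard-time date in Joror Coast, 5 April 2021, is outside that window, so Joror Coast is on standard time at UTC−01:00.
12:30 UTC − 1h = 11:30 Joror Coast.

11:30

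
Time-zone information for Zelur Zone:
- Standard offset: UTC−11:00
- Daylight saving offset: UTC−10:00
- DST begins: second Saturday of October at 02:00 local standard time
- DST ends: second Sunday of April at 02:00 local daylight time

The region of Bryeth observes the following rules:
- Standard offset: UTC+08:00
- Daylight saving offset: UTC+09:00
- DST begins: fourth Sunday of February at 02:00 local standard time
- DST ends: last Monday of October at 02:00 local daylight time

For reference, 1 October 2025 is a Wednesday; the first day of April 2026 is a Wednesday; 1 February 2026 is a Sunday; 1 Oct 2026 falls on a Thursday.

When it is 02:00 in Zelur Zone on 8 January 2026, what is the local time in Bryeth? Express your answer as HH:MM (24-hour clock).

20:00

1 October 2025 is a Wednesday, so the first Saturday is October 4 and the second is October 11.
1 April 2026 is a Wednesday, so the first Sunday is April 5 and the second is April 12.
Daylight saving runs 11 October 2025 – 12 April 2026; 8 January 2026 is inside that window, so Zelur Zone is at UTC−10:00.
02:00 Zelur Zone + 10h = 12:00 UTC.
1 February 2026 is a Sunday, so the first Sunday is February 1 and the fourth is February 22.
1 October 2026 is a Thursday, so Mondays fall on 5, 12, 19, 26; the last is October 26.
At the standard offset (UTC+08:00), 12:00 UTC + 8h = 20:00 Bryeth standard time.
Daylight saving runs 22 February – 26 October; the standard-time date in Bryeth, 8 January 2026, is outside that window, so Bryeth is on standard time at UTC+08:00.
12:00 UTC + 8h = 20:00 Bryeth.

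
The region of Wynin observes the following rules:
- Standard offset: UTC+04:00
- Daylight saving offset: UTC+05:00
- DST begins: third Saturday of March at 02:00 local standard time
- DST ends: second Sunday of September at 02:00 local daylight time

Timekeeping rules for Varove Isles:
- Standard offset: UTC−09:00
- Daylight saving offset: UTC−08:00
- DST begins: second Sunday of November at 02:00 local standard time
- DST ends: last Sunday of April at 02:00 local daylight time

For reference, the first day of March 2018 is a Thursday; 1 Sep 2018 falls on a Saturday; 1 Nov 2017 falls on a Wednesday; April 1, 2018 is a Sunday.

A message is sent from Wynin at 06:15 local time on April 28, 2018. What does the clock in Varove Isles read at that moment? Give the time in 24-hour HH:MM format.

17:15

1 March 2018 is a Thursday, so the first Saturday is March 3 and the third is March 17.
1 September 2018 is a Saturday, so the first Sunday is September 2 and the second is September 9.
Daylight saving runs 17 March – 9 September; April 28, 2018 is inside that window, so Wynin is at UTC+05:00.
06:15 Wynin − 5h = 01:15 UTC.
1 November 2017 is a Wednesday, so the first Sunday is November 5 and the second is November 12.
1 April 2018 is a Sunday, so Sundays fall on 1, 8, 15, 22, 29; the last is April 29.
At the standard offset (UTC−09:00), 01:15 UTC − 9h = 16:15 Varove Isles standard time (rolling into the previous day, 27 April 2018).
Daylight saving runs 12 November 2017 – 29 April 2018; the standard-time date in Varove Isles, April 27, 2018, is inside that window, so Varove Isles is at UTC−08:00.
01:15 UTC − 8h = 17:15 Varove Isles (rolling into the previous day, 27 April 2018).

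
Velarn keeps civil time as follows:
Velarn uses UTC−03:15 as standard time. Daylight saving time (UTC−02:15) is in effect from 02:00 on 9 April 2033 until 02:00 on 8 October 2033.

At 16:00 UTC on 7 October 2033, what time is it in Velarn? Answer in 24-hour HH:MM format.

13:45

At the standard offset (UTC−03:15), 16:00 UTC − 3h15m = 12:45 Velarn standard time.
The standard-time date in Velarn, 7 October 2033, falls between 9 April and 8 October, so daylight saving is in effect and Velarn is at UTC−02:15.
16:00 UTC − 2h15m = 13:45 local.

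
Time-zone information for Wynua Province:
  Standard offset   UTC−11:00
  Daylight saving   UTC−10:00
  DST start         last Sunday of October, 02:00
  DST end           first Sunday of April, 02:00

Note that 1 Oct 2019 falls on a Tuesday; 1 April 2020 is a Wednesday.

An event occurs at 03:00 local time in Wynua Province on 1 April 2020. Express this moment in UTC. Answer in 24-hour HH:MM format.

1 October 2019 is a Tuesday, so Sundays fall on 6, 13, 20, 27; the last is October 27.
1 April 2020 is a Wednesday, so the first Sunday is April 5.
1 April 2020 lies within the daylight-saving period (27 October 2019 – 5 April 2020), so Wynua Province is on daylight time, UTC−10:00.
03:00 local + 10h = 13:00 UTC.

13:00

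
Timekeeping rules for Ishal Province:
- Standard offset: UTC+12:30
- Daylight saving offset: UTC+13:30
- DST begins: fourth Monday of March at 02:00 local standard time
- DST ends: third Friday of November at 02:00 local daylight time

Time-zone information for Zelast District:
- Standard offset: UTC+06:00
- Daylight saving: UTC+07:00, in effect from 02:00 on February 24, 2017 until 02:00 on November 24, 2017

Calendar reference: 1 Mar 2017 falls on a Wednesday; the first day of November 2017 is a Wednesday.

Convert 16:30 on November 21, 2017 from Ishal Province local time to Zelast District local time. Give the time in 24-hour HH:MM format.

1 March 2017 is a Wednesday, so the first Monday is March 6 and the fourth is March 27.
1 November 2017 is a Wednesday, so the first Friday is November 3 and the third is November 17.
November 21, 2017 is outside the daylight-saving period (27 March – 17 November), so Ishal Province is on standard time, UTC+12:30.
16:30 Ishal Province − 12h30m = 04:00 UTC.
At the standard offset (UTC+06:00), 04:00 UTC + 6h = 10:00 Zelast District standard time.
Daylight saving runs 24 February – 24 November; the standard-time date in Zelast District, November 21, 2017, is inside that window, so Zelast District is at UTC+07:00.
04:00 UTC + 7h = 11:00 Zelast District.

11:00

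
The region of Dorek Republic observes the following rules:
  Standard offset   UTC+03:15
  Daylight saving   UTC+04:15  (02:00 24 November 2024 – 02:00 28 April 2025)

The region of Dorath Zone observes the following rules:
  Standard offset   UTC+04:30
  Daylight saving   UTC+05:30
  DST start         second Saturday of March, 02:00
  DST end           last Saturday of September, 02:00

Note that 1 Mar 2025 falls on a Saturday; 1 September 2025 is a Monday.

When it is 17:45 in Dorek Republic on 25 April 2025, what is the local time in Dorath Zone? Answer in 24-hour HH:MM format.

25 April 2025 falls between 24 November 2024 and 28 April 2025, so daylight saving is in effect and Dorek Republic is at UTC+04:15.
17:45 Dorek Republic − 4h15m = 13:30 UTC.
1 March 2025 is a Saturday, so the first Saturday is March 1 and the second is March 8.
1 September 2025 is a Monday, so Saturdays fall on 6, 13, 20, 27; the last is September 27.
At the standard offset (UTC+04:30), 13:30 UTC + 4h30m = 18:00 Dorath Zone standard time.
The standard-time date in Dorath Zone, 25 April 2025, falls between 8 March and 27 September, so daylight saving is in effect and Dorath Zone is at UTC+05:30.
13:30 UTC + 5h30m = 19:00 Dorath Zone.

19:00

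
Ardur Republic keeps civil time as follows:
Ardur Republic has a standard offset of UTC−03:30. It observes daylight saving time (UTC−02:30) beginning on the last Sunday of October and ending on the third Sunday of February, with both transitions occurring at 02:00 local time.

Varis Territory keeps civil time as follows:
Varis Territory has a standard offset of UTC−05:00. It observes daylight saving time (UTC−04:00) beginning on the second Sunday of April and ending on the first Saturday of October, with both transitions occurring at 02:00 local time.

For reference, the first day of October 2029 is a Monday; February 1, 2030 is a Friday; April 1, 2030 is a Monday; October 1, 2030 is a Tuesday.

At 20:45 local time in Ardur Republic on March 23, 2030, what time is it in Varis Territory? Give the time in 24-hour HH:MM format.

1 October 2029 is a Monday, so Sundays fall on 7, 14, 21, 28; the last is October 28.
1 February 2030 is a Friday, so the first Sunday is February 3 and the third is February 17.
March 23, 2030 does not fall between 28 October 2029 and 17 February 2030, so daylight saving is not in effect and Ardur Republic is at UTC−03:30.
20:45 Ardur Republic + 3h30m = 00:15 UTC (rolling into the next day, 24 March 2030).
1 April 2030 is a Monday, so the first Sunday is April 7 and the second is April 14.
1 October 2030 is a Tuesday, so the first Saturday is October 5.
At the standard offset (UTC−05:00), 00:15 UTC − 5h = 19:15 Varis Territory standard time (rolling into the previous day, 23 March 2030).
Daylight saving runs 14 April – 5 October; the standard-time date in Varis Territory, March 23, 2030, is outside that window, so Varis Territory is on standard time at UTC−05:00.
00:15 UTC − 5h = 19:15 Varis Territory (rolling into the previous day, 23 March 2030).

19:15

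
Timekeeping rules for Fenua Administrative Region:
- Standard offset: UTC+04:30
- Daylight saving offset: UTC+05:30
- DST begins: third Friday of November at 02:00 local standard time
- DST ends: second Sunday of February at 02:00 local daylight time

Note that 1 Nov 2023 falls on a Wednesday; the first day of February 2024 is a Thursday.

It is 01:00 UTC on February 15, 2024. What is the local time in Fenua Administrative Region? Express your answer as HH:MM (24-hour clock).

05:30

1 November 2023 is a Wednesday, so the first Friday is November 3 and the third is November 17.
1 February 2024 is a Thursday, so the first Sunday is February 4 and the second is February 11.
At the standard offset (UTC+04:30), 01:00 UTC + 4h30m = 05:30 Fenua Administrative Region standard time.
The standard-time date in Fenua Administrative Region, February 15, 2024, does not fall between 17 November 2023 and 11 February 2024, so daylight saving is not in effect and Fenua Administrative Region is at UTC+04:30.
01:00 UTC + 4h30m = 05:30 local.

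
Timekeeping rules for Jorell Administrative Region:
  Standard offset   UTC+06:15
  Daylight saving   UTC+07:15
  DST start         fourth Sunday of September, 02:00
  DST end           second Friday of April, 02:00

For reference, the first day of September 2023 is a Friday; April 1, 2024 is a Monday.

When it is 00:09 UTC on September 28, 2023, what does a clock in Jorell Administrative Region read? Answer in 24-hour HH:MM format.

07:24

1 September 2023 is a Friday, so the first Sunday is September 3 and the fourth is September 24.
1 April 2024 is a Monday, so the first Friday is April 5 and the second is April 12.
At the standard offset (UTC+06:15), 00:09 UTC + 6h15m = 06:24 Jorell Administrative Region standard time.
Daylight saving runs 24 September 2023 – 12 April 2024; the standard-time date in Jorell Administrative Region, September 28, 2023, is inside that window, so Jorell Administrative Region is at UTC+07:15.
00:09 UTC + 7h15m = 07:24 local.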